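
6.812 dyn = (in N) 6.812e-05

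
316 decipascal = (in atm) 0.0003119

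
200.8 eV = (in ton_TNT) 7.689e-27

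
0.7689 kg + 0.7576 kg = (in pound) 3.365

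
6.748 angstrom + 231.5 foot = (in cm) 7056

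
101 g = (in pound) 0.2227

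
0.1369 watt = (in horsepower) 0.0001836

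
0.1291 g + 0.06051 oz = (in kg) 0.001845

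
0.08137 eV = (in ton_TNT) 3.116e-30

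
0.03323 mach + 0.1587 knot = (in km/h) 41.03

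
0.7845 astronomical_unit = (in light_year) 1.24e-05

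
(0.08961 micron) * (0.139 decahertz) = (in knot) 2.421e-07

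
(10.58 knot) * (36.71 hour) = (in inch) 2.832e+07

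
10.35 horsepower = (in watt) 7718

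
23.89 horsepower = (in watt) 1.781e+04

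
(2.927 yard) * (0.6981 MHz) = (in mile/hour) 4.18e+06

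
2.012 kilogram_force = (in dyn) 1.973e+06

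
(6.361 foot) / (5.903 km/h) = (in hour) 0.0003284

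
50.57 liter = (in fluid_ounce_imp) 1780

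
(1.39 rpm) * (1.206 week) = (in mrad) 1.062e+08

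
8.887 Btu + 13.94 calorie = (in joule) 9435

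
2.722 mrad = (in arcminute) 9.358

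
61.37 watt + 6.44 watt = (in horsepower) 0.09093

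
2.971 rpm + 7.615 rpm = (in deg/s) 63.52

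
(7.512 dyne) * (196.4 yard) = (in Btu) 1.279e-05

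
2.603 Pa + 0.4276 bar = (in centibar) 42.76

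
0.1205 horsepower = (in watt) 89.86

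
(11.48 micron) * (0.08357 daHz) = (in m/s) 9.594e-06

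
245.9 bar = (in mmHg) 1.844e+05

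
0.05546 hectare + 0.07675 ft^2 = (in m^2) 554.6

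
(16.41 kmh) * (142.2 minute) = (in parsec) 1.26e-12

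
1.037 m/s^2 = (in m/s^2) 1.037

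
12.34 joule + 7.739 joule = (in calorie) 4.799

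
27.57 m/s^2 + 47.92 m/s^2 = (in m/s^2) 75.49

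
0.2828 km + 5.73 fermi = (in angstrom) 2.828e+12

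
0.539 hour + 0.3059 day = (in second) 2.837e+04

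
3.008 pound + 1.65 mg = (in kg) 1.364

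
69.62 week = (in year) 1.335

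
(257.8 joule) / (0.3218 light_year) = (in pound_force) 1.904e-14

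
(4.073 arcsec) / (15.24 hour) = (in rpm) 3.437e-09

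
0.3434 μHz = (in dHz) 3.434e-06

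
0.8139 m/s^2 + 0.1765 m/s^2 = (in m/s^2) 0.9904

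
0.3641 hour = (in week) 0.002167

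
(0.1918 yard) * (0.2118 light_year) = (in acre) 8.684e+10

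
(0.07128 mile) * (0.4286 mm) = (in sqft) 0.5292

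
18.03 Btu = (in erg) 1.902e+11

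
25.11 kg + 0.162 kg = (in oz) 891.4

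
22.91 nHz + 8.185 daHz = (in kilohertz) 0.08185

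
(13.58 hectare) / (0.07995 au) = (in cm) 0.001135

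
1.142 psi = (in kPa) 7.874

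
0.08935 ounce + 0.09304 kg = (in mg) 9.557e+04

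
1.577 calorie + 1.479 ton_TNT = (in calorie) 1.479e+09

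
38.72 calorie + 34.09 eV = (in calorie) 38.72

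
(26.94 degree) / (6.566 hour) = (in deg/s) 0.00114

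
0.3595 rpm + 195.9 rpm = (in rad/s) 20.55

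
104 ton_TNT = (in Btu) 4.124e+08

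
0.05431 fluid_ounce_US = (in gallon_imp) 0.0003533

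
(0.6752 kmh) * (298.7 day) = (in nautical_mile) 2614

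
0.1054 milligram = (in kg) 1.054e-07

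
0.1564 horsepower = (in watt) 116.6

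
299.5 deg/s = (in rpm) 49.92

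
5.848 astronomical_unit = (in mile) 5.436e+08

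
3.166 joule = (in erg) 3.166e+07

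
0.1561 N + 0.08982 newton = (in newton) 0.2459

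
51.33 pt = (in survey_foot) 0.05941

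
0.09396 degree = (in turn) 0.000261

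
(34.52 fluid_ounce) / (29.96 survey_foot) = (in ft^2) 0.001203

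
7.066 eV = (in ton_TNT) 2.706e-28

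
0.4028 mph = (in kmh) 0.6482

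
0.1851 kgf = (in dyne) 1.815e+05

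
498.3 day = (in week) 71.19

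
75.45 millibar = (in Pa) 7545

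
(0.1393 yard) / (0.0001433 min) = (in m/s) 14.81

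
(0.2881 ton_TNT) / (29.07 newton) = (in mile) 2.577e+04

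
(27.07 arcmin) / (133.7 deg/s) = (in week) 5.579e-09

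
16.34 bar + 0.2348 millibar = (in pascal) 1.634e+06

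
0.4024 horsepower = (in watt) 300.1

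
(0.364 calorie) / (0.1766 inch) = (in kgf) 34.62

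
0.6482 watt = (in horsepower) 0.0008693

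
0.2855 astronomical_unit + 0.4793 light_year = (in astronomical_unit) 3.031e+04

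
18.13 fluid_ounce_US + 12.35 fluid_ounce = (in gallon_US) 0.2381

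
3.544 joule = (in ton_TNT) 8.47e-10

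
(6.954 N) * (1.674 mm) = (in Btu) 1.103e-05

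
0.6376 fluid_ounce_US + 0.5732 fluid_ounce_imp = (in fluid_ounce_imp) 1.237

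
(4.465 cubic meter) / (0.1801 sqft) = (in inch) 1.051e+04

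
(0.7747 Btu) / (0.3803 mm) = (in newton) 2.149e+06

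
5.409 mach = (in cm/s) 1.842e+05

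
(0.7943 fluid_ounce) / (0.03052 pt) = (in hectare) 0.0002182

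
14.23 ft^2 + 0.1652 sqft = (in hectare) 0.0001337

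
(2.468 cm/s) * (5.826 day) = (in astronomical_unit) 8.304e-08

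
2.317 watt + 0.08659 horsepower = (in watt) 66.89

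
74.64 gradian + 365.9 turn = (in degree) 1.318e+05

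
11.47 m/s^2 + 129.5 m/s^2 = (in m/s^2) 141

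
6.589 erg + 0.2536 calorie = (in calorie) 0.2536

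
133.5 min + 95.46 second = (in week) 0.0134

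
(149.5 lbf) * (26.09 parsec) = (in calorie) 1.28e+20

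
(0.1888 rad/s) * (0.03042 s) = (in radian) 0.005743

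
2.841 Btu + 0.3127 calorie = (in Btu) 2.842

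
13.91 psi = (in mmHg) 719.4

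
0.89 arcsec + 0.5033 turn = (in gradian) 201.3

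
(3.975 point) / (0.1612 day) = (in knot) 1.957e-07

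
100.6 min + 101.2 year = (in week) 5277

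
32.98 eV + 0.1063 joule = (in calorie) 0.02541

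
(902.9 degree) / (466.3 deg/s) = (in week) 3.202e-06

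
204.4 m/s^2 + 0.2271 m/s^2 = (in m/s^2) 204.6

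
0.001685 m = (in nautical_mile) 9.098e-07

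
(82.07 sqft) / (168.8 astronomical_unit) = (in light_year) 3.191e-29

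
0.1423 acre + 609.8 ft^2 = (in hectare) 0.06325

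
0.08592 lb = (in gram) 38.97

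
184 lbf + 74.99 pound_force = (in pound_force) 259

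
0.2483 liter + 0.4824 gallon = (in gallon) 0.548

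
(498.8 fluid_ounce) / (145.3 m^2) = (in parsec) 3.29e-21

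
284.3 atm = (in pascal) 2.881e+07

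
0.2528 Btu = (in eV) 1.665e+21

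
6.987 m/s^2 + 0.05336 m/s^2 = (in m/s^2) 7.04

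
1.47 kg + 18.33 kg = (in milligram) 1.98e+07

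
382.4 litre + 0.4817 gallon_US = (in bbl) 2.417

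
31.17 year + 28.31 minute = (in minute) 1.638e+07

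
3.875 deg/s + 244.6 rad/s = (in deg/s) 1.402e+04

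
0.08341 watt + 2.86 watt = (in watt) 2.943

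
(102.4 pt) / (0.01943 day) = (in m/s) 2.152e-05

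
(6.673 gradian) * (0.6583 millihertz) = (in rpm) 0.0006589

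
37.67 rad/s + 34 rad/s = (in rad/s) 71.67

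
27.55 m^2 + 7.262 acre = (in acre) 7.269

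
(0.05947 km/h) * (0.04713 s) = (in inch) 0.03065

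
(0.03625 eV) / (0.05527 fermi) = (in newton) 0.0001051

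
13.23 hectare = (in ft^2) 1.424e+06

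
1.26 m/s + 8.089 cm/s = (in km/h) 4.827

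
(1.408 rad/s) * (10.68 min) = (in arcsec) 1.861e+08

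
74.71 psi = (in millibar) 5151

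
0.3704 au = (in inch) 2.182e+12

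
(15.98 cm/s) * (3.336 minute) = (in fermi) 3.199e+16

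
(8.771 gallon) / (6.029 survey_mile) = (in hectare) 3.422e-10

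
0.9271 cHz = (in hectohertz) 9.271e-05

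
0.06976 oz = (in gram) 1.978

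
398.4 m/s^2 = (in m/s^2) 398.4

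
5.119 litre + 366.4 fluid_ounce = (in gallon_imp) 3.51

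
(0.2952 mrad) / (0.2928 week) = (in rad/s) 1.667e-09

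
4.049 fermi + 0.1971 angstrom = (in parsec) 6.389e-28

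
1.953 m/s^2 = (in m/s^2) 1.953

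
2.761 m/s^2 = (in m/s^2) 2.761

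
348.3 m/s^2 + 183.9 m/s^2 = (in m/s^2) 532.2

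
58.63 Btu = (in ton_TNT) 1.478e-05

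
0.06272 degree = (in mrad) 1.095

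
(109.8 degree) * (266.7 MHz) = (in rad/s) 5.111e+08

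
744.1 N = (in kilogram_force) 75.88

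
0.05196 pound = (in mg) 2.357e+04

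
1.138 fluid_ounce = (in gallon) 0.008891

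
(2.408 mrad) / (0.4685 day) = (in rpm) 5.681e-07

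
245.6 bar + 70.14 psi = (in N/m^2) 2.504e+07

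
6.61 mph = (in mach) 0.008678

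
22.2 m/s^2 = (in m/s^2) 22.2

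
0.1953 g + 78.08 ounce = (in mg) 2.214e+06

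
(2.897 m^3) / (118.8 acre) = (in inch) 0.0002372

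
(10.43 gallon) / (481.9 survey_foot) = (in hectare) 2.688e-08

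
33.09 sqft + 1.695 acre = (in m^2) 6862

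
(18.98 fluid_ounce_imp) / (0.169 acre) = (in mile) 4.9e-10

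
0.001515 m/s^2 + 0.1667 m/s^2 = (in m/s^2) 0.1682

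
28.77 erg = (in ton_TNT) 6.876e-16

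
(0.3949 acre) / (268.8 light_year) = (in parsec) 2.037e-32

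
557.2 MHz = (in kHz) 5.572e+05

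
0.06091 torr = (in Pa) 8.121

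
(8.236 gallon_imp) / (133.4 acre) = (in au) 4.636e-19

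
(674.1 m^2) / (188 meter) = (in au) 2.397e-11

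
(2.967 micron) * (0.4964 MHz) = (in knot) 2.863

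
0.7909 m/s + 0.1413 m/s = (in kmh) 3.356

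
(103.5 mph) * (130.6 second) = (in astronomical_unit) 4.039e-08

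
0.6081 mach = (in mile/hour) 463.2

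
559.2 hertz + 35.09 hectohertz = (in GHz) 4.068e-06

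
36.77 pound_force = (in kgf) 16.68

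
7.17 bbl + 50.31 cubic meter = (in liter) 5.145e+04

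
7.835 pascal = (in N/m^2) 7.835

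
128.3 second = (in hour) 0.03564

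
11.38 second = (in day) 0.0001317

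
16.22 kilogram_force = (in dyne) 1.591e+07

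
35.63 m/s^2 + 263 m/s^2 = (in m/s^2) 298.6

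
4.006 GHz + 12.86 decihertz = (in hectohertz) 4.006e+07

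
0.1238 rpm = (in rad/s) 0.01296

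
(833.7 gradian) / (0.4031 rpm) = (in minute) 5.171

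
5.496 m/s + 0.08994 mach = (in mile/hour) 80.8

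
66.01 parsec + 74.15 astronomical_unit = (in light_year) 215.3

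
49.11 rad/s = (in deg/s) 2814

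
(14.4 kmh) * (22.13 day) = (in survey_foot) 2.509e+07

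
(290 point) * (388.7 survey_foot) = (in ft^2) 130.5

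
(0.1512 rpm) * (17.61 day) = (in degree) 1.38e+06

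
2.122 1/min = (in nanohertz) 3.537e+07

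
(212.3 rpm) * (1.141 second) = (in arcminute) 8.72e+04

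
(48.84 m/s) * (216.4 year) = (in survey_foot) 1.094e+12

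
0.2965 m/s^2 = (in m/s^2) 0.2965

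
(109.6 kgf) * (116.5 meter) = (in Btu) 118.7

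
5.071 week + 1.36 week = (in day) 45.02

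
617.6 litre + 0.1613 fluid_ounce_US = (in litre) 617.6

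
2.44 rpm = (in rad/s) 0.2555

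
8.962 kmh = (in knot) 4.839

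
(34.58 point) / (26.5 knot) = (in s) 0.0008948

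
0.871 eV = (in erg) 1.395e-12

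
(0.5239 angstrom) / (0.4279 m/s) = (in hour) 3.401e-14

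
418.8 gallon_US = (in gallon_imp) 348.7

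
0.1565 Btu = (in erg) 1.651e+09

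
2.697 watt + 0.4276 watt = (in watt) 3.125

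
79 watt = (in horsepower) 0.1059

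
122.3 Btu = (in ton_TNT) 3.084e-05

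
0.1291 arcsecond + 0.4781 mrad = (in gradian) 0.03048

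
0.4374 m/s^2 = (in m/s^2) 0.4374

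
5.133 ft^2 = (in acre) 0.0001178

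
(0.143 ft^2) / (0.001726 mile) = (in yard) 0.00523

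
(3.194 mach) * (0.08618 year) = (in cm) 2.956e+11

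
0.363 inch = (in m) 0.00922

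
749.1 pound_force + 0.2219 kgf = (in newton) 3334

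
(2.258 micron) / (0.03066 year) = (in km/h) 8.407e-12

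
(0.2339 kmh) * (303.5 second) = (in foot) 64.7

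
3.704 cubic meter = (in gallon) 978.5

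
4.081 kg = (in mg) 4.081e+06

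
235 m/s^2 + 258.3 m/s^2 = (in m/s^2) 493.3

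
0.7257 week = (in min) 7315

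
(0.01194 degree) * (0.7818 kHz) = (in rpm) 1.556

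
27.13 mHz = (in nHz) 2.713e+07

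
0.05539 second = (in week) 9.158e-08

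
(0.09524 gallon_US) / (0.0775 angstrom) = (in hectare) 4652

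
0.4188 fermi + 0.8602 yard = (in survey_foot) 2.581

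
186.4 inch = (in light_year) 5.004e-16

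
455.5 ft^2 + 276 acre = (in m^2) 1.117e+06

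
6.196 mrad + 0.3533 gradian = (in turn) 0.001869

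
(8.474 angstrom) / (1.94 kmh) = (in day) 1.82e-14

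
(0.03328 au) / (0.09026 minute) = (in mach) 2.7e+06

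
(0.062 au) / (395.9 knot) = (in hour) 1.265e+04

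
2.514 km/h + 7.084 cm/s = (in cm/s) 76.92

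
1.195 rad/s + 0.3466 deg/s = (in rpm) 11.47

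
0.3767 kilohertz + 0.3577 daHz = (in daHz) 38.03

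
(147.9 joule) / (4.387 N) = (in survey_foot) 110.6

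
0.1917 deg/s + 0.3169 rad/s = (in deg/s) 18.35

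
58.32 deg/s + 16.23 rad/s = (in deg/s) 988.2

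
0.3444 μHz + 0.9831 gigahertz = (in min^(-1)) 5.899e+10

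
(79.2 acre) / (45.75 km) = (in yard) 7.662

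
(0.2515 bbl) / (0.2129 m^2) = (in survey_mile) 0.0001167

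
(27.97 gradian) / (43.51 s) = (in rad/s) 0.0101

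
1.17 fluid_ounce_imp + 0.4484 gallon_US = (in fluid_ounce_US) 58.52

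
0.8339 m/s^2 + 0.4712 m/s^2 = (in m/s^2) 1.305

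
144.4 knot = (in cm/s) 7429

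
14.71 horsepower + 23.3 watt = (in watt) 1.099e+04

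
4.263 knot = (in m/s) 2.193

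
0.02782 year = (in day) 10.15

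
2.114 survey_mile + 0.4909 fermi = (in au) 2.274e-08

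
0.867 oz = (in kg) 0.02458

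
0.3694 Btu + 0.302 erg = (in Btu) 0.3694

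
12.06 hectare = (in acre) 29.8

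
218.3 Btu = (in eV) 1.438e+24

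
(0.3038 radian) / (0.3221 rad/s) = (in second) 0.9432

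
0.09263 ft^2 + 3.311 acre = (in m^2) 1.34e+04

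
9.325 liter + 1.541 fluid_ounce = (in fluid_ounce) 316.9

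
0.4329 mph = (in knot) 0.3762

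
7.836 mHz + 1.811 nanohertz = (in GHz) 7.836e-12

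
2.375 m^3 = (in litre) 2375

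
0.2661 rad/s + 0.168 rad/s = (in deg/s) 24.87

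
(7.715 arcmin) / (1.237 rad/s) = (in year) 5.753e-11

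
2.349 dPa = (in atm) 2.318e-06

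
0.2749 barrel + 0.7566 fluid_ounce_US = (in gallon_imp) 9.619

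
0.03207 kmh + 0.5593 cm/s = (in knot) 0.02819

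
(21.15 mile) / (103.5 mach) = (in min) 0.0161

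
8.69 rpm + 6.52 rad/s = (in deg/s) 425.7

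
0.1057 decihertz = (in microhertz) 1.057e+04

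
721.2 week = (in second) 4.362e+08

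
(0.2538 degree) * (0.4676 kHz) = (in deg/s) 118.7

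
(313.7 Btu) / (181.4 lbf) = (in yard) 448.6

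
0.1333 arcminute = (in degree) 0.002222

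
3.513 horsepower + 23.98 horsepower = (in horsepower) 27.49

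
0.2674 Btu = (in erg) 2.821e+09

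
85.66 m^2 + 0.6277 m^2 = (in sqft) 928.8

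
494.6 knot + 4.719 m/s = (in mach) 0.7611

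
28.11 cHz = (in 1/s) 0.2811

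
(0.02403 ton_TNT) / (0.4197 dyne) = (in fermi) 2.396e+28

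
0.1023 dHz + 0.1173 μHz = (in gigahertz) 1.023e-11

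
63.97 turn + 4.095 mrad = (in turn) 63.97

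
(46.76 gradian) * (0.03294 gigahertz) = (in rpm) 2.31e+08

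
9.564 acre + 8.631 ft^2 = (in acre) 9.564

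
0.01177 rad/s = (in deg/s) 0.6744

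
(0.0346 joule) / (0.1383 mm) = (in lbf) 56.24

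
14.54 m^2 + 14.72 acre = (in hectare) 5.958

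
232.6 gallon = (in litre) 880.5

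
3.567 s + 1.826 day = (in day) 1.826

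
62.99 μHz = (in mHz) 0.06299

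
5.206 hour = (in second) 1.874e+04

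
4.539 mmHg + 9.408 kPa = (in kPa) 10.01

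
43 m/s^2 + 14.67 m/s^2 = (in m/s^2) 57.67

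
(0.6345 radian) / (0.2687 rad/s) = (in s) 2.361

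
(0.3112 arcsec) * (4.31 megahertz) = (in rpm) 62.1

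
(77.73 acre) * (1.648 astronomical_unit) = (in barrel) 4.878e+17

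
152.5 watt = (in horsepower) 0.2045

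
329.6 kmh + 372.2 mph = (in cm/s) 2.579e+04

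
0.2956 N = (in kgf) 0.03014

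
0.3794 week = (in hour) 63.74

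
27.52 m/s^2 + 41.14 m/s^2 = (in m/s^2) 68.66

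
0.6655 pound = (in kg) 0.3019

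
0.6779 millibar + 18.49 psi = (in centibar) 127.6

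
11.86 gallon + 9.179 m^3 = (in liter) 9224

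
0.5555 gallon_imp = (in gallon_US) 0.6671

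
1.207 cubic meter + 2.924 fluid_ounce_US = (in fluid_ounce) 4.082e+04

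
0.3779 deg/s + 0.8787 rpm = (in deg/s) 5.65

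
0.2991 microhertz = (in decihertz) 2.991e-06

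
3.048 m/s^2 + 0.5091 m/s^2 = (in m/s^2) 3.557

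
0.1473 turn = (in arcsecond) 1.909e+05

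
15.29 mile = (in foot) 8.073e+04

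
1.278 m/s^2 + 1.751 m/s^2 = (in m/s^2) 3.029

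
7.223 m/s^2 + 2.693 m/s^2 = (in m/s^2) 9.916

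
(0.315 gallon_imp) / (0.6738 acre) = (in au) 3.511e-18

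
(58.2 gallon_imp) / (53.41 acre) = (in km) 1.224e-09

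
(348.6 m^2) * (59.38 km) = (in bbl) 1.302e+08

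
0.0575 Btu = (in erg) 6.067e+08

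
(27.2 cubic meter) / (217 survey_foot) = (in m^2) 0.4112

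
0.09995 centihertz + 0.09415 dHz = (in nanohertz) 1.041e+07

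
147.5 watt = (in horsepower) 0.1978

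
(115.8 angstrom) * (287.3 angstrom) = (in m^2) 3.327e-16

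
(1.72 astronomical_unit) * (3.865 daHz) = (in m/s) 9.945e+12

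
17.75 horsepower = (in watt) 1.324e+04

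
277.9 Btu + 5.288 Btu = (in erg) 2.988e+12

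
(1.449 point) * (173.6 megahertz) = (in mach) 260.6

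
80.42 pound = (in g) 3.648e+04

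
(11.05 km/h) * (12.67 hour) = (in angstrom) 1.4e+15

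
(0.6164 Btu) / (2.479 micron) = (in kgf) 2.675e+07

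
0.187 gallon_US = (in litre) 0.7079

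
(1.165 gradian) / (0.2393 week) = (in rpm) 1.207e-06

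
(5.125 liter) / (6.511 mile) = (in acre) 1.209e-10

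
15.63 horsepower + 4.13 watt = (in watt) 1.166e+04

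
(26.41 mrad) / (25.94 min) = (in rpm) 0.000162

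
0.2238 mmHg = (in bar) 0.0002984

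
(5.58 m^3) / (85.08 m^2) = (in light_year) 6.932e-18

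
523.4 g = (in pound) 1.154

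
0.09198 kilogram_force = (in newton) 0.902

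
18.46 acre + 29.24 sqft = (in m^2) 7.471e+04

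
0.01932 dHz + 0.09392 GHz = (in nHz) 9.392e+16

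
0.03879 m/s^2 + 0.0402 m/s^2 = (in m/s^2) 0.07899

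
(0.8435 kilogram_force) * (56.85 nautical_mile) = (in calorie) 2.082e+05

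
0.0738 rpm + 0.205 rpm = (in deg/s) 1.673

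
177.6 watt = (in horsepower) 0.2382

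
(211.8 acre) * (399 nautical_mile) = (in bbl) 3.984e+12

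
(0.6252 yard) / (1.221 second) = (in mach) 0.001375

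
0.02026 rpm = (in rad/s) 0.002122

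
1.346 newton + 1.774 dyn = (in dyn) 1.346e+05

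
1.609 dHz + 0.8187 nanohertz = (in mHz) 160.9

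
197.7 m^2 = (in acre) 0.04885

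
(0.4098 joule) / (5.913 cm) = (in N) 6.93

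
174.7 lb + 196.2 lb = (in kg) 168.2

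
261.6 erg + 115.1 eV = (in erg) 261.6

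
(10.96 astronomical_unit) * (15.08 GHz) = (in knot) 4.806e+22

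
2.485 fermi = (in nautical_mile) 1.342e-18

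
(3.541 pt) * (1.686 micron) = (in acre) 5.204e-13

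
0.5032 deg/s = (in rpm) 0.08387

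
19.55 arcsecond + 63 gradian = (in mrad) 989.7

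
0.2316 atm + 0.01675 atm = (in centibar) 25.16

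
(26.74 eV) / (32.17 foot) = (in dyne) 4.369e-14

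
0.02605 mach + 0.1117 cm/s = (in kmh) 31.94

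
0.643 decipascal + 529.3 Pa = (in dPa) 5294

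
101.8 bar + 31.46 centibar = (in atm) 100.8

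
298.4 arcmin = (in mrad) 86.8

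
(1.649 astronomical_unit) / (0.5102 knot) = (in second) 9.399e+11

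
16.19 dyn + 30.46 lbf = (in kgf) 13.82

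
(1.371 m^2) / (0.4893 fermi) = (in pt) 7.943e+18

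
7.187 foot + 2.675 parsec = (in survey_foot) 2.708e+17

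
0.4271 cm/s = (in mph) 0.009554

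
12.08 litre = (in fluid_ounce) 408.5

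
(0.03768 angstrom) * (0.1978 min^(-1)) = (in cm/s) 1.242e-12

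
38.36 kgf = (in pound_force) 84.57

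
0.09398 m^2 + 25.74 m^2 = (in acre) 0.006384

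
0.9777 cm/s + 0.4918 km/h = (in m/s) 0.1464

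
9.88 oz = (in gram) 280.1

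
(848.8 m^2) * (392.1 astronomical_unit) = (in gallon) 1.315e+19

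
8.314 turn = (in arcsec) 1.077e+07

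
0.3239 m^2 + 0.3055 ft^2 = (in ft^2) 3.792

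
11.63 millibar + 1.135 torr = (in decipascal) 1.314e+04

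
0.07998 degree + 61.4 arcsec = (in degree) 0.09704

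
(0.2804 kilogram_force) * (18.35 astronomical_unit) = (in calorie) 1.804e+12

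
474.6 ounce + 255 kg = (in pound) 591.8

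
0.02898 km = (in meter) 28.98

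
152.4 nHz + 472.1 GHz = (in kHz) 4.721e+08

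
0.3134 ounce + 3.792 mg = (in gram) 8.889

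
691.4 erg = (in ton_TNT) 1.652e-14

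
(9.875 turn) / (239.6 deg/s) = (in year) 4.705e-07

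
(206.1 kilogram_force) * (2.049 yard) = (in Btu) 3.589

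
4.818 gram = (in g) 4.818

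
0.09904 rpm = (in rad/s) 0.01037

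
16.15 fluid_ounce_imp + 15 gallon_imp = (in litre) 68.65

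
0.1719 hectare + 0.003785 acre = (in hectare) 0.1734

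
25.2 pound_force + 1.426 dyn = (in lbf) 25.2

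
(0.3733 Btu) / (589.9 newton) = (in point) 1893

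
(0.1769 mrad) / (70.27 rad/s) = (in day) 2.914e-11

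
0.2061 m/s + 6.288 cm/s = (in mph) 0.6017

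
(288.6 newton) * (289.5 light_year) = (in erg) 7.904e+27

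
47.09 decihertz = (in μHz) 4.709e+06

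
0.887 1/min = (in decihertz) 0.1478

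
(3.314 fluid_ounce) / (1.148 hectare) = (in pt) 2.42e-05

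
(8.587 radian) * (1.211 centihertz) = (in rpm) 0.993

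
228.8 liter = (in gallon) 60.44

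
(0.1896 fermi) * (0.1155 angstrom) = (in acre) 5.411e-31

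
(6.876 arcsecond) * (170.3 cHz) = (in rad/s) 5.677e-05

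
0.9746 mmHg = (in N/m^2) 129.9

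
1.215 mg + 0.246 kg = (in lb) 0.5423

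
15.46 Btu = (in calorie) 3898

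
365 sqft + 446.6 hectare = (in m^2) 4.466e+06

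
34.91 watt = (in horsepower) 0.04682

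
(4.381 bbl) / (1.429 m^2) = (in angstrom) 4.874e+09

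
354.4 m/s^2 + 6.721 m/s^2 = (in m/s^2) 361.1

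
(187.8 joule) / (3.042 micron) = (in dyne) 6.174e+12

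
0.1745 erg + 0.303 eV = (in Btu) 1.654e-11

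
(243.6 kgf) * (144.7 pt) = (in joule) 121.9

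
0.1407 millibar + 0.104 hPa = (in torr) 0.1835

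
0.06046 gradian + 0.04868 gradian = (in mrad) 1.714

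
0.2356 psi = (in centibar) 1.624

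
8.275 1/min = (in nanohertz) 1.379e+08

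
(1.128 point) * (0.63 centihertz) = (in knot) 4.873e-06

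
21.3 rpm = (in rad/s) 2.231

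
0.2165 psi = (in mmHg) 11.2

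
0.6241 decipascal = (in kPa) 6.241e-05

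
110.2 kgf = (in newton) 1081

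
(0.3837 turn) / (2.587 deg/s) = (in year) 1.693e-06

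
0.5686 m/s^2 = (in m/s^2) 0.5686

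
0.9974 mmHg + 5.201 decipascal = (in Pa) 133.5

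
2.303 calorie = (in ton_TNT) 2.303e-09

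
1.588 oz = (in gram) 45.02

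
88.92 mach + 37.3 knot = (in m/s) 3.03e+04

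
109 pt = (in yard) 0.04205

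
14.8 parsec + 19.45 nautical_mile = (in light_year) 48.27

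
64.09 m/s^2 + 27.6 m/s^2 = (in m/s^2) 91.69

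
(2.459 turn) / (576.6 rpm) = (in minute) 0.004265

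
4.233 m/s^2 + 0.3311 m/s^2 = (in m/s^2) 4.564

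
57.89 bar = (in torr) 4.342e+04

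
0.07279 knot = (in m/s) 0.03745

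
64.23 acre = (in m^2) 2.599e+05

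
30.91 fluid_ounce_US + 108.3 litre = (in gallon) 28.85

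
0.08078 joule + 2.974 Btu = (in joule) 3138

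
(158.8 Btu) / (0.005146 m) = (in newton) 3.256e+07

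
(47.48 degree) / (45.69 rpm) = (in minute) 0.002887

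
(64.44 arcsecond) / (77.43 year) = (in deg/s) 7.331e-12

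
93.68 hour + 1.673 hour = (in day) 3.973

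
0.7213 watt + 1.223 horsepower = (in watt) 912.7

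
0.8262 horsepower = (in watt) 616.1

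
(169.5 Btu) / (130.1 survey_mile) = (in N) 0.8541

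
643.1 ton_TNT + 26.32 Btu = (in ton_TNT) 643.1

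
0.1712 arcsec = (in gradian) 5.284e-05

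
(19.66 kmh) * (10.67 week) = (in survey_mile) 2.19e+04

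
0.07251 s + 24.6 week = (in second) 1.488e+07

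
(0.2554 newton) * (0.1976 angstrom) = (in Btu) 4.783e-15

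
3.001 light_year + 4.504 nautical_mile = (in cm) 2.839e+18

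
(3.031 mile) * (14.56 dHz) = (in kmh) 2.557e+04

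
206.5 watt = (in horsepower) 0.2769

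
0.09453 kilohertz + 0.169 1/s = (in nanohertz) 9.47e+10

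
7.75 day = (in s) 6.696e+05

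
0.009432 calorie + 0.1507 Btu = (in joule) 159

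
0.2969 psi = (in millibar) 20.47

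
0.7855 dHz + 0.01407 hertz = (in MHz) 9.262e-08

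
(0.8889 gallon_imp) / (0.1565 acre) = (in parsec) 2.068e-22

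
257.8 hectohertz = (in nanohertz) 2.578e+13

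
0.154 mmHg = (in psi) 0.002978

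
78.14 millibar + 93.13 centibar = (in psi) 14.64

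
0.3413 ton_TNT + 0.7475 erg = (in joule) 1.428e+09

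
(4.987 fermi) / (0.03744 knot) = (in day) 2.997e-18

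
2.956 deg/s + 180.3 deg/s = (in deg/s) 183.3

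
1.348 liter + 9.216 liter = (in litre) 10.56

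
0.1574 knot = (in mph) 0.1811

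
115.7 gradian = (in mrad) 1817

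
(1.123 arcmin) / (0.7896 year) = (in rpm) 1.253e-10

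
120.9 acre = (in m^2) 4.893e+05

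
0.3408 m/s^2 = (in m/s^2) 0.3408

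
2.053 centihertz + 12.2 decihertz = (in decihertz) 12.41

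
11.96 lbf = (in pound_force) 11.96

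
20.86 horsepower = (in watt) 1.556e+04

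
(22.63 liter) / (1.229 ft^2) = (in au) 1.325e-12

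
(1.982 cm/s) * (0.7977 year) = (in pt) 1.413e+09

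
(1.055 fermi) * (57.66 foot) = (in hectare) 1.854e-18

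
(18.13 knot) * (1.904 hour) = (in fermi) 6.393e+19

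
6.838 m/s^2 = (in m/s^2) 6.838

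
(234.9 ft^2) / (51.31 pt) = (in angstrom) 1.206e+13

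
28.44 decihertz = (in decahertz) 0.2844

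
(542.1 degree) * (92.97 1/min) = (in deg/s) 840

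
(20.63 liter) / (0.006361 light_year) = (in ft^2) 3.69e-15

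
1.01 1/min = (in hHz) 0.0001683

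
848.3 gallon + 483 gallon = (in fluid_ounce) 1.704e+05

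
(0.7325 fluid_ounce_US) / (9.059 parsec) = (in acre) 1.915e-26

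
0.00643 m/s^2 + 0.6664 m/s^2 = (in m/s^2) 0.6728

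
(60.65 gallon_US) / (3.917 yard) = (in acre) 1.584e-05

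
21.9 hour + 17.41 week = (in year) 0.3364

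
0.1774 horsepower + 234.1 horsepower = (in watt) 1.747e+05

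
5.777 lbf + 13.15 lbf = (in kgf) 8.585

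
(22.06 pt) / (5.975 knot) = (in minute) 4.22e-05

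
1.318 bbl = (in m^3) 0.2095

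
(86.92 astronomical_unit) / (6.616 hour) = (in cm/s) 5.459e+10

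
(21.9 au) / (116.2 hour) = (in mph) 1.752e+07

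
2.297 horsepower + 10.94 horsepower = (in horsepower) 13.24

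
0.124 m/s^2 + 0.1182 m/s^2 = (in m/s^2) 0.2422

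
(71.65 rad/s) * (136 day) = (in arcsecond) 1.737e+14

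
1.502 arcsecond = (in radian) 7.282e-06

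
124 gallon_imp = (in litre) 563.7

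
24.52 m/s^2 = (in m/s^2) 24.52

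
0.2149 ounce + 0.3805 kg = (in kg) 0.3866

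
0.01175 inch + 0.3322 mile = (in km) 0.5346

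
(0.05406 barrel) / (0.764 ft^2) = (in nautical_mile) 6.538e-05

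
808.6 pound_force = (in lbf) 808.6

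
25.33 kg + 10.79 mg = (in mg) 2.533e+07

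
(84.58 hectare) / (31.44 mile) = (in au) 1.117e-10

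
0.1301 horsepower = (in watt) 97.02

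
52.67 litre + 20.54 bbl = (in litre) 3318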